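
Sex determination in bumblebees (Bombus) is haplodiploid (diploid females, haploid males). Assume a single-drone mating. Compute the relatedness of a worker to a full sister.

0.75

Haplodiploid full sisters inherit their father's entire haploid genome identically (contributing 1/2) and on average half of their mother's contribution (1/2 · 1/2 = 1/4); r = 1/2 + 1/4 = 3/4.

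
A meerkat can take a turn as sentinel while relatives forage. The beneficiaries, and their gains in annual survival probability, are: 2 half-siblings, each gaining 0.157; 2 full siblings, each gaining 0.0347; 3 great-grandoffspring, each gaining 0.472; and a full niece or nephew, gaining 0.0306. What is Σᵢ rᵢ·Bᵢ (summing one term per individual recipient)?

r to a half-sibling = 0.25 (half-sibs share one parent — one path of length 2: r = (1/2)^2 = 1/4).
r to a full sibling = 0.5 (full sibs share both parents — two paths of length 2: r = 2·(1/2)^2 = 1/2).
r to a great-grandoffspring = 1/8 (three parent–offspring links: r = (1/2)^3 = 1/8).
r to a full niece or nephew = 1/4 (full aunt/uncle↔niece/nephew: two paths of length 3 through the shared grandparent pair: r = 2·(1/2)^3 = 1/4).
Summing one r·B term per recipient: 2·0.25·0.157 + 2·0.5·0.0347 + 3·0.125·0.472 + 1·0.25·0.0306 = 0.29785.

0.29785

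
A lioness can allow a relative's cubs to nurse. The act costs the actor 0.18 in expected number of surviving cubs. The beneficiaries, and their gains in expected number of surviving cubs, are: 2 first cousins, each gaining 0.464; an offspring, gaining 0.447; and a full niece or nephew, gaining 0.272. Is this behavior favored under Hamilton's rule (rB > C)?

Yes

Hamilton's rule: the trait is favored when the sum of r·B over every recipient exceeds the actor's cost C.
r to a first cousin = 0.125 (first cousins share one grandparent pair — two paths of length 4: r = 2·(1/2)^4 = 1/8).
r to an offspring = 1/2 (one parent–offspring link: r = (1/2)^1 = 1/2).
r to a full niece or nephew = 0.25 (full aunt/uncle↔niece/nephew: two paths of length 3 through the shared grandparent pair: r = 2·(1/2)^3 = 1/4).
Summing one r·B term per recipient: 2·0.125·0.464 + 1·0.5·0.447 + 1·0.25·0.272 = 0.4075.
0.4075 > 0.18: the indirect benefit exceeds the cost.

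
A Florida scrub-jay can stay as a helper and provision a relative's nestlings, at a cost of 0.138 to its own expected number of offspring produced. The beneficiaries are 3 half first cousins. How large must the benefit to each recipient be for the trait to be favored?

0.736

r to a half first cousin = 0.0625 (half first cousins share one grandparent — one path of length 4: r = (1/2)^4 = 1/16).
Hamilton's rule with n recipients of equal r: n·r·B > C, so B > C/(n·r) = 0.138/(3·0.0625) = 0.736.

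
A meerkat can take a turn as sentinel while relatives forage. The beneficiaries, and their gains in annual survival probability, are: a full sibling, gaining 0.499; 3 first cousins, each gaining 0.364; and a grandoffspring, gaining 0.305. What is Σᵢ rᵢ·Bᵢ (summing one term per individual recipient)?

0.46225

r to a full sibling = 1/2 (full sibs share both parents — two paths of length 2: r = 2·(1/2)^2 = 1/2).
r to a first cousin = 0.125 (first cousins share one grandparent pair — two paths of length 4: r = 2·(1/2)^4 = 1/8).
r to a grandoffspring = 0.25 (two parent–offspring links: r = (1/2)^2 = 1/4).
Summing one r·B term per recipient: 1·0.5·0.499 + 3·0.125·0.364 + 1·0.25·0.305 = 0.46225.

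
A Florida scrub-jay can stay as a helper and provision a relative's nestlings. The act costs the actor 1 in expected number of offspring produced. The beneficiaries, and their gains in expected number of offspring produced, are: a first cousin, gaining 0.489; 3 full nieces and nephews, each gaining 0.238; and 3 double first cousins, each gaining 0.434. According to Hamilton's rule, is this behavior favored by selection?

Hamilton's rule: the trait is favored when the sum of r·B over every recipient exceeds the actor's cost C.
r to a first cousin = 0.125 (first cousins share one grandparent pair — two paths of length 4: r = 2·(1/2)^4 = 1/8).
r to a full niece or nephew = 0.25 (full aunt/uncle↔niece/nephew: two paths of length 3 through the shared grandparent pair: r = 2·(1/2)^3 = 1/4).
r to a double first cousin = 0.25 (double first cousins share both grandparent pairs — four paths of length 4: r = 4·(1/2)^4 = 1/4).
Summing one r·B term per recipient: 1·0.125·0.489 + 3·0.25·0.238 + 3·0.25·0.434 = 0.565125.
0.565125 < 1: the indirect benefit is less than the cost.

No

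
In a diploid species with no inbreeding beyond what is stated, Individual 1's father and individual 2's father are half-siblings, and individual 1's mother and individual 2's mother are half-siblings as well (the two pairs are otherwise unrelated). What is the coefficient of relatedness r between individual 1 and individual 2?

0.125

Wright's path rule: contributions from independent ancestry routes add.
Individual 1 and individual 2 are related in two ways: half first cousins through their fathers (r = 1/16) and half first cousins through their mothers (r = 1/16).
r = 1/16 + 1/16 = 1/8 = 0.125.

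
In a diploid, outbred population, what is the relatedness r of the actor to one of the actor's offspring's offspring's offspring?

0.125

Each parent–offspring link contributes a factor of 1/2, and independent paths through distinct common ancestors add.
Three parent–offspring links: r = (1/2)^3 = 1/8.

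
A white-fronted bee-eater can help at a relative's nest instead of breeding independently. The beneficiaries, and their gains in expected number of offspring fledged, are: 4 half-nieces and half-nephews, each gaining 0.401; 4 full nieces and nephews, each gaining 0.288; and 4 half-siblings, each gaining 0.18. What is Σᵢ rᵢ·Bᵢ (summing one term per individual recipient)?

0.6685

r to a half-niece or half-nephew = 1/8 (half-aunt/uncle↔niece/nephew: one path of length 3: r = (1/2)^3 = 1/8).
r to a full niece or nephew = 0.25 (full aunt/uncle↔niece/nephew: two paths of length 3 through the shared grandparent pair: r = 2·(1/2)^3 = 1/4).
r to a half-sibling = 0.25 (half-sibs share one parent — one path of length 2: r = (1/2)^2 = 1/4).
Summing one r·B term per recipient: 4·0.125·0.401 + 4·0.25·0.288 + 4·0.25·0.18 = 0.6685.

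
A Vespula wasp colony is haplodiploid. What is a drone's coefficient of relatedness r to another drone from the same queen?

0.5

Haploid brothers each carry a random half of the queen's diploid genome, so on average they share half: r = 1/2.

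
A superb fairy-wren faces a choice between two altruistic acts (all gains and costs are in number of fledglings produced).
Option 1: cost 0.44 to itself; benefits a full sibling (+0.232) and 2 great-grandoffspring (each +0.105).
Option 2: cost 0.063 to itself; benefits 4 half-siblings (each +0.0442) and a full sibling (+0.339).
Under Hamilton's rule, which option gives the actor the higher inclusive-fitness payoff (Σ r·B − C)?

Option 1: r to a full sibling = 0.5.
Option 1: r to a great-grandoffspring = 0.125.
Option 1: Σ r·B − C = (1·0.5·0.232 + 2·0.125·0.105) − 0.44 = -0.29775.
Option 2: r to a half-sibling = 0.25.
Option 2: r to a full sibling = 0.5.
Option 2: Σ r·B − C = (4·0.25·0.0442 + 1·0.5·0.339) − 0.063 = 0.1507.
Option 2 has the higher net inclusive-fitness payoff.

Option 2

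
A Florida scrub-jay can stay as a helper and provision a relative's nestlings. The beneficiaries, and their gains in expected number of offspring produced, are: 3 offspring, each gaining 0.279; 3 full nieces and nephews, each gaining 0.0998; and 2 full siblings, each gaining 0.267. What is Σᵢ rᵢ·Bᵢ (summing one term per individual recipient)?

0.76035

r to an offspring = 0.5 (one parent–offspring link: r = (1/2)^1 = 1/2).
r to a full niece or nephew = 0.25 (full aunt/uncle↔niece/nephew: two paths of length 3 through the shared grandparent pair: r = 2·(1/2)^3 = 1/4).
r to a full sibling = 0.5 (full sibs share both parents — two paths of length 2: r = 2·(1/2)^2 = 1/2).
Summing one r·B term per recipient: 3·0.5·0.279 + 3·0.25·0.0998 + 2·0.5·0.267 = 0.76035.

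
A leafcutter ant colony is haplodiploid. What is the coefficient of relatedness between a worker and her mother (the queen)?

One meiotic link between diploid queen and diploid daughter: r = 1/2.

0.5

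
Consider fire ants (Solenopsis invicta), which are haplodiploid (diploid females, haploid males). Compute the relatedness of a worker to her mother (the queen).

0.5

One meiotic link between diploid queen and diploid daughter: r = 1/2.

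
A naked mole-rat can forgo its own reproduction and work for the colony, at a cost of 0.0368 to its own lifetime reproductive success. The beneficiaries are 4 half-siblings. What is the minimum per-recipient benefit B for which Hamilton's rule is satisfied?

0.0368

r to a half-sibling = 1/4 (half-sibs share one parent — one path of length 2: r = (1/2)^2 = 1/4).
Hamilton's rule with n recipients of equal r: n·r·B > C, so B > C/(n·r) = 0.0368/(4·0.25) = 0.0368.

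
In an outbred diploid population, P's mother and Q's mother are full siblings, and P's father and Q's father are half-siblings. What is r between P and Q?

0.1875

Independent pedigree routes through distinct common ancestors add.
P and Q are related in two ways: first cousins through their mothers (r = 1/8) and half first cousins through their fathers (r = 1/16).
r = 1/8 + 1/16 = 3/16 = 0.1875.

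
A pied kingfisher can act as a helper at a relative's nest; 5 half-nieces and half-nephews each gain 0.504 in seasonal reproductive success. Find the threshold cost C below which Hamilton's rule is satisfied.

0.315

r to a half-niece or half-nephew = 0.125 (half-aunt/uncle↔niece/nephew: one path of length 3: r = (1/2)^3 = 1/8).
Hamilton's rule: n·r·B > C, so the trait is favored while C < n·r·B = 5·0.125·0.504 = 0.315.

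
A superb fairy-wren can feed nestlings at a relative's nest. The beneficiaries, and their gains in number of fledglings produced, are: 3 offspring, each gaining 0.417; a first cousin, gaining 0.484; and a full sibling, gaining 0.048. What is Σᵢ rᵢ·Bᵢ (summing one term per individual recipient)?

r to an offspring = 0.5 (one parent–offspring link: r = (1/2)^1 = 1/2).
r to a first cousin = 1/8 (first cousins share one grandparent pair — two paths of length 4: r = 2·(1/2)^4 = 1/8).
r to a full sibling = 1/2 (full sibs share both parents — two paths of length 2: r = 2·(1/2)^2 = 1/2).
Summing one r·B term per recipient: 3·0.5·0.417 + 1·0.125·0.484 + 1·0.5·0.048 = 0.71.

0.71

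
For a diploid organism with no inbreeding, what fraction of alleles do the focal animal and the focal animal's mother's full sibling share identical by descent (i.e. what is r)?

0.25

Each parent–offspring link contributes a factor of 1/2, and independent paths through distinct common ancestors add.
Full aunt/uncle↔niece/nephew: two paths of length 3 through the shared grandparent pair: r = 2·(1/2)^3 = 1/4.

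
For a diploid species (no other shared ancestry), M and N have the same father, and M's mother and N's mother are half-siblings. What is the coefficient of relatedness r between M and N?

Wright's path rule: contributions from independent ancestry routes add.
M and N are related in two ways: half-sibs through their shared father (r = 1/4) and half first cousins through their mothers (r = 1/16).
r = 1/4 + 1/16 = 5/16 = 0.3125.

0.3125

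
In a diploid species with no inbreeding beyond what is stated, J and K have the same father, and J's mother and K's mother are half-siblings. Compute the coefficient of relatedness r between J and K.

Independent pedigree routes through distinct common ancestors add.
J and K are related in two ways: half-sibs through their shared father (r = 1/4) and half first cousins through their mothers (r = 1/16).
r = 1/4 + 1/16 = 0.3125.

0.3125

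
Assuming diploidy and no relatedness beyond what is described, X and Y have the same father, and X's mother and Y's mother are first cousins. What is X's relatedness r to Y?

0.28125

With two independent routes of shared ancestry, r is the sum of the two contributions.
X and Y are related in two ways: half-sibs through their shared father (r = 1/4) and second cousins through their mothers (r = 1/32).
r = 1/4 + 1/32 = 9/32 = 0.28125.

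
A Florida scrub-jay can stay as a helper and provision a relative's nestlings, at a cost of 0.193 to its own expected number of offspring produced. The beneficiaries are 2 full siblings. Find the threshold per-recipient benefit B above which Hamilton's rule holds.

r to a full sibling = 0.5 (full sibs share both parents — two paths of length 2: r = 2·(1/2)^2 = 1/2).
Hamilton's rule with n recipients of equal r: n·r·B > C, so B > C/(n·r) = 0.193/(2·0.5) = 0.193.

0.193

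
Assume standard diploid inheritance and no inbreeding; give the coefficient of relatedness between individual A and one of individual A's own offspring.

0.5

Each parent–offspring link contributes a factor of 1/2, and independent paths through distinct common ancestors add.
One parent–offspring link: r = (1/2)^1 = 1/2.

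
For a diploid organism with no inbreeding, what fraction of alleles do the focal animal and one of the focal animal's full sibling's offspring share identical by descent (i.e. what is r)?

0.25

Each parent–offspring link contributes a factor of 1/2, and independent paths through distinct common ancestors add.
Full aunt/uncle↔niece/nephew: two paths of length 3 through the shared grandparent pair: r = 2·(1/2)^3 = 1/4.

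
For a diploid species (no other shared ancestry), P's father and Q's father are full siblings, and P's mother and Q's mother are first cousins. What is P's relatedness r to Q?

0.15625

Independent pedigree routes through distinct common ancestors add.
P and Q are related in two ways: first cousins through their fathers (r = 1/8) and second cousins through their mothers (r = 1/32).
r = 1/8 + 1/32 = 0.15625.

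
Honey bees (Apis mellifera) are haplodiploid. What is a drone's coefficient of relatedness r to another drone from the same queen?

Haploid brothers each carry a random half of the queen's diploid genome, so on average they share half: r = 1/2.

0.5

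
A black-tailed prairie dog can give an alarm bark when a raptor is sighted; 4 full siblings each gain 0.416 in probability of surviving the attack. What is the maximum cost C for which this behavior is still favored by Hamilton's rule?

0.832

r to a full sibling = 1/2 (full sibs share both parents — two paths of length 2: r = 2·(1/2)^2 = 1/2).
Hamilton's rule: n·r·B > C, so the trait is favored while C < n·r·B = 4·0.5·0.416 = 0.832.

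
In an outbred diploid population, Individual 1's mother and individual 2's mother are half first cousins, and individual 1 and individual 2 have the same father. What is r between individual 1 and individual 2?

0.265625

Relatedness sums over independent paths through distinct common ancestors.
Individual 1 and individual 2 are related in two ways: half second cousins through their mothers (r = 1/64) and half-sibs through their shared father (r = 1/4).
r = 1/64 + 1/4 = 17/64 = 0.265625.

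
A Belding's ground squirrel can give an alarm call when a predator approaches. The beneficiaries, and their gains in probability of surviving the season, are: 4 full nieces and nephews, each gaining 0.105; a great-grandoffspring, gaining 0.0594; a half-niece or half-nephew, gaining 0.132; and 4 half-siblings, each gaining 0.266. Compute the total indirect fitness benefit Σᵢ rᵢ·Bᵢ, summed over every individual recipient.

r to a full niece or nephew = 1/4 (full aunt/uncle↔niece/nephew: two paths of length 3 through the shared grandparent pair: r = 2·(1/2)^3 = 1/4).
r to a great-grandoffspring = 1/8 (three parent–offspring links: r = (1/2)^3 = 1/8).
r to a half-niece or half-nephew = 1/8 (half-aunt/uncle↔niece/nephew: one path of length 3: r = (1/2)^3 = 1/8).
r to a half-sibling = 1/4 (half-sibs share one parent — one path of length 2: r = (1/2)^2 = 1/4).
Summing one r·B term per recipient: 4·0.25·0.105 + 1·0.125·0.0594 + 1·0.125·0.132 + 4·0.25·0.266 = 0.394925.

0.394925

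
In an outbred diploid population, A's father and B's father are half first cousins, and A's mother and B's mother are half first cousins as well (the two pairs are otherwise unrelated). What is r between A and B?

0.03125

With two independent routes of shared ancestry, r is the sum of the two contributions.
A and B are related in two ways: half second cousins through their fathers (r = 1/64) and half second cousins through their mothers (r = 1/64).
r = 1/64 + 1/64 = 0.03125.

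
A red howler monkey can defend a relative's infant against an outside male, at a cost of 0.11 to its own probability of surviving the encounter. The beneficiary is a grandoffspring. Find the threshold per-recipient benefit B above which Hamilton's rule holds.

0.44

r to a grandoffspring = 1/4 (two parent–offspring links: r = (1/2)^2 = 1/4).
Hamilton's rule with n recipients of equal r: n·r·B > C, so B > C/(n·r) = 0.11/(1·0.25) = 0.44.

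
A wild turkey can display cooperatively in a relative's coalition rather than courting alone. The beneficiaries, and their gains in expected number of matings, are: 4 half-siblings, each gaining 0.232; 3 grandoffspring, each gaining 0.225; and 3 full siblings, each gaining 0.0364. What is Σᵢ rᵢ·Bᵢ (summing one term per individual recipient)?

r to a half-sibling = 1/4 (half-sibs share one parent — one path of length 2: r = (1/2)^2 = 1/4).
r to a grandoffspring = 0.25 (two parent–offspring links: r = (1/2)^2 = 1/4).
r to a full sibling = 0.5 (full sibs share both parents — two paths of length 2: r = 2·(1/2)^2 = 1/2).
Summing one r·B term per recipient: 4·0.25·0.232 + 3·0.25·0.225 + 3·0.5·0.0364 = 0.45535.

0.45535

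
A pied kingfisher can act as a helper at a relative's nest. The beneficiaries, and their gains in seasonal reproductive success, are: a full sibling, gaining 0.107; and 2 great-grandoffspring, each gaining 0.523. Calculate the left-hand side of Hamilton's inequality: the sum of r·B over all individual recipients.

r to a full sibling = 0.5 (full sibs share both parents — two paths of length 2: r = 2·(1/2)^2 = 1/2).
r to a great-grandoffspring = 0.125 (three parent–offspring links: r = (1/2)^3 = 1/8).
Summing one r·B term per recipient: 1·0.5·0.107 + 2·0.125·0.523 = 0.18425.

0.18425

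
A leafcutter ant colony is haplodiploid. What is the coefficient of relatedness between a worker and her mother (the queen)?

0.5

One meiotic link between diploid queen and diploid daughter: r = 1/2.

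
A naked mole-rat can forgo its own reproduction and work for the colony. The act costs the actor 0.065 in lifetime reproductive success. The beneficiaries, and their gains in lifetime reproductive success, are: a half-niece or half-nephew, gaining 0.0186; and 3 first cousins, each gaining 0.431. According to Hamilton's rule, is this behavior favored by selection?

Hamilton's rule: the trait is favored when the sum of r·B over every recipient exceeds the actor's cost C.
r to a half-niece or half-nephew = 1/8 (half-aunt/uncle↔niece/nephew: one path of length 3: r = (1/2)^3 = 1/8).
r to a first cousin = 0.125 (first cousins share one grandparent pair — two paths of length 4: r = 2·(1/2)^4 = 1/8).
Summing one r·B term per recipient: 1·0.125·0.0186 + 3·0.125·0.431 = 0.16395.
0.16395 > 0.065: the indirect benefit exceeds the cost.

Yes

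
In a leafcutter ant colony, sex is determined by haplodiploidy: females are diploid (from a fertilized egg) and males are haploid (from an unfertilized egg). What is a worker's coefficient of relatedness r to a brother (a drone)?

Her haploid brother carries none of their father's genes and a random half of their mother's genome; that half matches the maternal half of her own genome with probability 1/2: r = 1/2 · 1/2 = 1/4.

0.25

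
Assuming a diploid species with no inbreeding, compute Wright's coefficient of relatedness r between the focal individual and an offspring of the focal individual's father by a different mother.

Each parent–offspring link contributes a factor of 1/2, and independent paths through distinct common ancestors add.
Half-sibs share one parent — one path of length 2: r = (1/2)^2 = 1/4.

0.25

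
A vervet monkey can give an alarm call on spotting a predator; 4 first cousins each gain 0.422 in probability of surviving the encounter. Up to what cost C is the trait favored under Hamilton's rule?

r to a first cousin = 1/8 (first cousins share one grandparent pair — two paths of length 4: r = 2·(1/2)^4 = 1/8).
Hamilton's rule: n·r·B > C, so the trait is favored while C < n·r·B = 4·0.125·0.422 = 0.211.

0.211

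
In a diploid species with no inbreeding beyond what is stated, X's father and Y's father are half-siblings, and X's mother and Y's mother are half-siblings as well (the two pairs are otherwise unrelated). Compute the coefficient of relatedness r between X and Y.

Relatedness sums over independent paths through distinct common ancestors.
X and Y are related in two ways: half first cousins through their fathers (r = 1/16) and half first cousins through their mothers (r = 1/16).
r = 1/16 + 1/16 = 1/8 = 0.125.

0.125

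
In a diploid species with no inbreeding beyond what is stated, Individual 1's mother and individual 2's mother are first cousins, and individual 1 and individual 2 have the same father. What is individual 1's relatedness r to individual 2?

0.28125

With two independent routes of shared ancestry, r is the sum of the two contributions.
Individual 1 and individual 2 are related in two ways: second cousins through their mothers (r = 1/32) and half-sibs through their shared father (r = 1/4).
r = 1/32 + 1/4 = 9/32 = 0.28125.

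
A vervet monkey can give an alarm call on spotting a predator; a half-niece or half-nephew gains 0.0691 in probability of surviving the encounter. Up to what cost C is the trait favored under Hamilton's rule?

r to a half-niece or half-nephew = 1/8 (half-aunt/uncle↔niece/nephew: one path of length 3: r = (1/2)^3 = 1/8).
Hamilton's rule: n·r·B > C, so the trait is favored while C < n·r·B = 1·0.125·0.0691 = 0.0086375.

0.0086375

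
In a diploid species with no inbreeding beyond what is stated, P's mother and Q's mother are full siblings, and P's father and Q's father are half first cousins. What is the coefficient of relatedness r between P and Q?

Wright's path rule: contributions from independent ancestry routes add.
P and Q are related in two ways: first cousins through their mothers (r = 1/8) and half second cousins through their fathers (r = 1/64).
r = 1/8 + 1/64 = 0.140625.

0.140625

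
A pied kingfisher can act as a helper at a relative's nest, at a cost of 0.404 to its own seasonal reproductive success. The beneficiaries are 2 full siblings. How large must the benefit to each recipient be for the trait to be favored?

r to a full sibling = 0.5 (full sibs share both parents — two paths of length 2: r = 2·(1/2)^2 = 1/2).
Hamilton's rule with n recipients of equal r: n·r·B > C, so B > C/(n·r) = 0.404/(2·0.5) = 0.404.

0.404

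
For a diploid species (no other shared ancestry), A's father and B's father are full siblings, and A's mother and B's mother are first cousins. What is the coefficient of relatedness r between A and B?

Independent pedigree routes through distinct common ancestors add.
A and B are related in two ways: first cousins through their fathers (r = 1/8) and second cousins through their mothers (r = 1/32).
r = 1/8 + 1/32 = 0.15625.

0.15625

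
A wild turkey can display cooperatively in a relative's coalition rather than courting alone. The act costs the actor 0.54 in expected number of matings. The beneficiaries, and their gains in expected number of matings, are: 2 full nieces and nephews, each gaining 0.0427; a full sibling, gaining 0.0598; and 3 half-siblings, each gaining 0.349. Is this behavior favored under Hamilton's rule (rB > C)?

Hamilton's rule: the trait is favored when the sum of r·B over every recipient exceeds the actor's cost C.
r to a full niece or nephew = 1/4 (full aunt/uncle↔niece/nephew: two paths of length 3 through the shared grandparent pair: r = 2·(1/2)^3 = 1/4).
r to a full sibling = 1/2 (full sibs share both parents — two paths of length 2: r = 2·(1/2)^2 = 1/2).
r to a half-sibling = 1/4 (half-sibs share one parent — one path of length 2: r = (1/2)^2 = 1/4).
Summing one r·B term per recipient: 2·0.25·0.0427 + 1·0.5·0.0598 + 3·0.25·0.349 = 0.313.
0.313 < 0.54: the indirect benefit is less than the cost.

No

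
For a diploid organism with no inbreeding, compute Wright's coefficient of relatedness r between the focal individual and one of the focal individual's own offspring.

Each parent–offspring link contributes a factor of 1/2, and independent paths through distinct common ancestors add.
One parent–offspring link: r = (1/2)^1 = 1/2.

0.5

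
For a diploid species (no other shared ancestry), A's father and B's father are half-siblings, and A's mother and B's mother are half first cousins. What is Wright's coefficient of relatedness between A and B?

Wright's path rule: contributions from independent ancestry routes add.
A and B are related in two ways: half first cousins through their fathers (r = 1/16) and half second cousins through their mothers (r = 1/64).
r = 1/16 + 1/64 = 0.078125.

0.078125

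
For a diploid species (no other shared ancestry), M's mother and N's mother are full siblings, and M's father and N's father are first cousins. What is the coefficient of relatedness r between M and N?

0.15625

Independent pedigree routes through distinct common ancestors add.
M and N are related in two ways: first cousins through their mothers (r = 1/8) and second cousins through their fathers (r = 1/32).
r = 1/8 + 1/32 = 5/32 = 0.15625.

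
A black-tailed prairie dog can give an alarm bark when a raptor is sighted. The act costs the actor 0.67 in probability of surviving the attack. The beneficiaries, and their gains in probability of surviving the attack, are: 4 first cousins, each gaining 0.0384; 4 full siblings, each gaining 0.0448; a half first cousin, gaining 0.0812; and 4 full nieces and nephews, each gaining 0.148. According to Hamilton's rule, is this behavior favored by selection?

Hamilton's rule: the trait is favored when the sum of r·B over every recipient exceeds the actor's cost C.
r to a first cousin = 0.125 (first cousins share one grandparent pair — two paths of length 4: r = 2·(1/2)^4 = 1/8).
r to a full sibling = 0.5 (full sibs share both parents — two paths of length 2: r = 2·(1/2)^2 = 1/2).
r to a half first cousin = 0.0625 (half first cousins share one grandparent — one path of length 4: r = (1/2)^4 = 1/16).
r to a full niece or nephew = 0.25 (full aunt/uncle↔niece/nephew: two paths of length 3 through the shared grandparent pair: r = 2·(1/2)^3 = 1/4).
Summing one r·B term per recipient: 4·0.125·0.0384 + 4·0.5·0.0448 + 1·0.0625·0.0812 + 4·0.25·0.148 = 0.261875.
0.261875 < 0.67: the indirect benefit is less than the cost.

No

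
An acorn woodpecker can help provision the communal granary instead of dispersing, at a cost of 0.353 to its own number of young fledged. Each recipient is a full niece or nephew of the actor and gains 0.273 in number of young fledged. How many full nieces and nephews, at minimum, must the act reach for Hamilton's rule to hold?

6

r to a full niece or nephew = 0.25 (full aunt/uncle↔niece/nephew: two paths of length 3 through the shared grandparent pair: r = 2·(1/2)^3 = 1/4).
Hamilton's rule: n·r·B > C  ⇒  n > C/(r·B) = 0.353/(0.25·0.273) = 5.172.
The smallest integer exceeding 5.172 is 6.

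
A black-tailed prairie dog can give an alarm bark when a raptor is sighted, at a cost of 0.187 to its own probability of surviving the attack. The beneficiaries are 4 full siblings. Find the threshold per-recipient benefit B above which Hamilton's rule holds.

r to a full sibling = 0.5 (full sibs share both parents — two paths of length 2: r = 2·(1/2)^2 = 1/2).
Hamilton's rule with n recipients of equal r: n·r·B > C, so B > C/(n·r) = 0.187/(4·0.5) = 0.0935.

0.0935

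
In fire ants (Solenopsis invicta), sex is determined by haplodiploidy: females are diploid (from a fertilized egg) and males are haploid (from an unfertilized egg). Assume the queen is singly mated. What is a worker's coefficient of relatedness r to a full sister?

0.75

Haplodiploid full sisters inherit their father's entire haploid genome identically (contributing 1/2) and on average half of their mother's contribution (1/2 · 1/2 = 1/4); r = 1/2 + 1/4 = 3/4.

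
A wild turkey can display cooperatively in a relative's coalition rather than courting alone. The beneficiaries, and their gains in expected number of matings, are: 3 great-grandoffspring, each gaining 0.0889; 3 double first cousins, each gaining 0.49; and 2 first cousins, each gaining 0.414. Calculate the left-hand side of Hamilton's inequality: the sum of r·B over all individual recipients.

r to a great-grandoffspring = 1/8 (three parent–offspring links: r = (1/2)^3 = 1/8).
r to a double first cousin = 0.25 (double first cousins share both grandparent pairs — four paths of length 4: r = 4·(1/2)^4 = 1/4).
r to a first cousin = 0.125 (first cousins share one grandparent pair — two paths of length 4: r = 2·(1/2)^4 = 1/8).
Summing one r·B term per recipient: 3·0.125·0.0889 + 3·0.25·0.49 + 2·0.125·0.414 = 0.5043375.

0.5043375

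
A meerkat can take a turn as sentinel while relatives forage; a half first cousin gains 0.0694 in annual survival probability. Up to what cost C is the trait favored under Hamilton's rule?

r to a half first cousin = 0.0625 (half first cousins share one grandparent — one path of length 4: r = (1/2)^4 = 1/16).
Hamilton's rule: n·r·B > C, so the trait is favored while C < n·r·B = 1·0.0625·0.0694 = 0.0043375.

0.0043375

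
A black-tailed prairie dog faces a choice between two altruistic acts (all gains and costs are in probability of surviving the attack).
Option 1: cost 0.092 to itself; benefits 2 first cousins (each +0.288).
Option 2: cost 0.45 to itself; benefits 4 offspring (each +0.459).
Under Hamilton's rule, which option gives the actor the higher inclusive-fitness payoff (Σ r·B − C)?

Option 2

Option 1: r to a first cousin = 0.125.
Option 1: Σ r·B − C = (2·0.125·0.288) − 0.092 = -0.02.
Option 2: r to an offspring = 0.5.
Option 2: Σ r·B − C = (4·0.5·0.459) − 0.45 = 0.468.
Option 2 has the higher net inclusive-fitness payoff.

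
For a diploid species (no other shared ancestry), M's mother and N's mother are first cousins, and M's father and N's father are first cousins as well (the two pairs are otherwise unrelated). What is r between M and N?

With two independent routes of shared ancestry, r is the sum of the two contributions.
M and N are related in two ways: second cousins through their mothers (r = 1/32) and second cousins through their fathers (r = 1/32).
r = 1/32 + 1/32 = 1/16 = 0.0625.

0.0625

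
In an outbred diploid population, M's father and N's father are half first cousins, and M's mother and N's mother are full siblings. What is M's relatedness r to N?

0.140625

With two independent routes of shared ancestry, r is the sum of the two contributions.
M and N are related in two ways: half second cousins through their fathers (r = 1/64) and first cousins through their mothers (r = 1/8).
r = 1/64 + 1/8 = 9/64 = 0.140625.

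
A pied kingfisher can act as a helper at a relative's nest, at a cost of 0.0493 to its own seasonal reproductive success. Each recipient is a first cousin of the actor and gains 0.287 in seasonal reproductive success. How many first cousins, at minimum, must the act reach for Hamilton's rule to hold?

r to a first cousin = 0.125 (first cousins share one grandparent pair — two paths of length 4: r = 2·(1/2)^4 = 1/8).
Hamilton's rule: n·r·B > C  ⇒  n > C/(r·B) = 0.0493/(0.125·0.287) = 1.374.
The smallest integer exceeding 1.374 is 2.

2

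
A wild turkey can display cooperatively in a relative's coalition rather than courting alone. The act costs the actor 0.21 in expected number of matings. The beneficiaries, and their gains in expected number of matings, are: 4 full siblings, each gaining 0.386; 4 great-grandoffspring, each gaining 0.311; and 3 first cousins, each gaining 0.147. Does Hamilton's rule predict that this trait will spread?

Hamilton's rule: the trait is favored when the sum of r·B over every recipient exceeds the actor's cost C.
r to a full sibling = 1/2 (full sibs share both parents — two paths of length 2: r = 2·(1/2)^2 = 1/2).
r to a great-grandoffspring = 1/8 (three parent–offspring links: r = (1/2)^3 = 1/8).
r to a first cousin = 1/8 (first cousins share one grandparent pair — two paths of length 4: r = 2·(1/2)^4 = 1/8).
Summing one r·B term per recipient: 4·0.5·0.386 + 4·0.125·0.311 + 3·0.125·0.147 = 0.982625.
0.982625 > 0.21: the indirect benefit exceeds the cost.

Yes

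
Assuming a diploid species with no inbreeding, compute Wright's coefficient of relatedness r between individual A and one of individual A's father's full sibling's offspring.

Each parent–offspring link contributes a factor of 1/2, and independent paths through distinct common ancestors add.
First cousins share one grandparent pair — two paths of length 4: r = 2·(1/2)^4 = 1/8.

0.125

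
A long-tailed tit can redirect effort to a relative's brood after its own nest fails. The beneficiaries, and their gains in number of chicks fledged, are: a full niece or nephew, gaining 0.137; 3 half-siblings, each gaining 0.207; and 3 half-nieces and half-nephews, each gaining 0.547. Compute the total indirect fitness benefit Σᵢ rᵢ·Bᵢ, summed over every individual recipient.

0.394625

r to a full niece or nephew = 0.25 (full aunt/uncle↔niece/nephew: two paths of length 3 through the shared grandparent pair: r = 2·(1/2)^3 = 1/4).
r to a half-sibling = 1/4 (half-sibs share one parent — one path of length 2: r = (1/2)^2 = 1/4).
r to a half-niece or half-nephew = 1/8 (half-aunt/uncle↔niece/nephew: one path of length 3: r = (1/2)^3 = 1/8).
Summing one r·B term per recipient: 1·0.25·0.137 + 3·0.25·0.207 + 3·0.125·0.547 = 0.394625.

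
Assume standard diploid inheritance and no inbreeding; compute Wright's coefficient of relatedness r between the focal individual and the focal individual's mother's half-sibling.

0.125

Each parent–offspring link contributes a factor of 1/2, and independent paths through distinct common ancestors add.
Half-aunt/uncle↔niece/nephew: one path of length 3: r = (1/2)^3 = 1/8.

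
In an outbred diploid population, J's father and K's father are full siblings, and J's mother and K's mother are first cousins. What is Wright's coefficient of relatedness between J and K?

Wright's path rule: contributions from independent ancestry routes add.
J and K are related in two ways: first cousins through their fathers (r = 1/8) and second cousins through their mothers (r = 1/32).
r = 1/8 + 1/32 = 5/32 = 0.15625.

0.15625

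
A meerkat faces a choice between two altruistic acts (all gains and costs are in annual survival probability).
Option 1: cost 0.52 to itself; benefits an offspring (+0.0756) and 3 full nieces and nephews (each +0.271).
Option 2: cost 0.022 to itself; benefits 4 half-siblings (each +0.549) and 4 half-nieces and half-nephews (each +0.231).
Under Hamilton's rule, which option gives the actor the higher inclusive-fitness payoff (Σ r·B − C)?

Option 2

Option 1: r to an offspring = 0.5.
Option 1: r to a full niece or nephew = 0.25.
Option 1: Σ r·B − C = (1·0.5·0.0756 + 3·0.25·0.271) − 0.52 = -0.27895.
Option 2: r to a half-sibling = 0.25.
Option 2: r to a half-niece or half-nephew = 0.125.
Option 2: Σ r·B − C = (4·0.25·0.549 + 4·0.125·0.231) − 0.022 = 0.6425.
Option 2 has the higher net inclusive-fitness payoff.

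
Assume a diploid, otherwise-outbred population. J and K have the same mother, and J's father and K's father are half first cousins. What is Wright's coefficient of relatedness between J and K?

Wright's path rule: contributions from independent ancestry routes add.
J and K are related in two ways: half-sibs through their shared mother (r = 1/4) and half second cousins through their fathers (r = 1/64).
r = 1/4 + 1/64 = 0.265625.

0.265625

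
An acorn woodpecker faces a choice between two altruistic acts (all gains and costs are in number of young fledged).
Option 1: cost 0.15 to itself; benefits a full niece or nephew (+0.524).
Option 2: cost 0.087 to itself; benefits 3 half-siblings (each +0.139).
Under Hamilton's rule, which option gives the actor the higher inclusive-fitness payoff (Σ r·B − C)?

Option 1: r to a full niece or nephew = 0.25.
Option 1: Σ r·B − C = (1·0.25·0.524) − 0.15 = -0.019.
Option 2: r to a half-sibling = 0.25.
Option 2: Σ r·B − C = (3·0.25·0.139) − 0.087 = 0.01725.
Option 2 has the higher net inclusive-fitness payoff.

Option 2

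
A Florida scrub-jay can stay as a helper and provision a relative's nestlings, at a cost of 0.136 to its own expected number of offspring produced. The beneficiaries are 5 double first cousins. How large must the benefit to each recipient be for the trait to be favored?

0.1088

r to a double first cousin = 0.25 (double first cousins share both grandparent pairs — four paths of length 4: r = 4·(1/2)^4 = 1/4).
Hamilton's rule with n recipients of equal r: n·r·B > C, so B > C/(n·r) = 0.136/(5·0.25) = 0.1088.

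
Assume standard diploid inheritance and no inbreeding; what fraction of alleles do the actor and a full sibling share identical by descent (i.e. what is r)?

Full sibs share both parents — two paths of length 2: r = 2·(1/2)^2 = 1/2.

0.5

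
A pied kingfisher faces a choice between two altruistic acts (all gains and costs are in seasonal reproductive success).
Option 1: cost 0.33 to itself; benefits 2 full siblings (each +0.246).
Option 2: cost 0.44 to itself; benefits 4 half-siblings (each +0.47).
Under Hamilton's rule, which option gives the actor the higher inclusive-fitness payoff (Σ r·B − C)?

Option 2

Option 1: r to a full sibling = 0.5.
Option 1: Σ r·B − C = (2·0.5·0.246) − 0.33 = -0.084.
Option 2: r to a half-sibling = 0.25.
Option 2: Σ r·B − C = (4·0.25·0.47) − 0.44 = 0.03.
Option 2 has the higher net inclusive-fitness payoff.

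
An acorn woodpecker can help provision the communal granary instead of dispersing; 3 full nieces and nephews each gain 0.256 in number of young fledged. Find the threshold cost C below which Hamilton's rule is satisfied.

r to a full niece or nephew = 0.25 (full aunt/uncle↔niece/nephew: two paths of length 3 through the shared grandparent pair: r = 2·(1/2)^3 = 1/4).
Hamilton's rule: n·r·B > C, so the trait is favored while C < n·r·B = 3·0.25·0.256 = 0.192.

0.192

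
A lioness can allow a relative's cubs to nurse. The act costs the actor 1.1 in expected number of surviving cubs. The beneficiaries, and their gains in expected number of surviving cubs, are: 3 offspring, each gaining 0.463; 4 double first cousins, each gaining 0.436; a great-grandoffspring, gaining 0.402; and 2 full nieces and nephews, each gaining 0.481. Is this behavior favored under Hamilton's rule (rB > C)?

Yes

Hamilton's rule: the trait is favored when the sum of r·B over every recipient exceeds the actor's cost C.
r to an offspring = 1/2 (one parent–offspring link: r = (1/2)^1 = 1/2).
r to a double first cousin = 0.25 (double first cousins share both grandparent pairs — four paths of length 4: r = 4·(1/2)^4 = 1/4).
r to a great-grandoffspring = 1/8 (three parent–offspring links: r = (1/2)^3 = 1/8).
r to a full niece or nephew = 0.25 (full aunt/uncle↔niece/nephew: two paths of length 3 through the shared grandparent pair: r = 2·(1/2)^3 = 1/4).
Summing one r·B term per recipient: 3·0.5·0.463 + 4·0.25·0.436 + 1·0.125·0.402 + 2·0.25·0.481 = 1.42125.
1.42125 > 1.1: the indirect benefit exceeds the cost.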